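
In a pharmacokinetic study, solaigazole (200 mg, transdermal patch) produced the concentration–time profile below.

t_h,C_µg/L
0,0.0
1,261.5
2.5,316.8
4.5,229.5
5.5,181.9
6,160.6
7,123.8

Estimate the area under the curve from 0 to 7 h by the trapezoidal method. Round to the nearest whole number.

Trapezoidal AUC_0→7:
  [0→1]: (0.0+261.5)/2 × 1 = 130.75
  [1→2.5]: (261.5+316.8)/2 × 1.5 = 433.725
  [2.5→4.5]: (316.8+229.5)/2 × 2 = 546.3
  [4.5→5.5]: (229.5+181.9)/2 × 1 = 205.7
  [5.5→6]: (181.9+160.6)/2 × 0.5 = 85.625
  [6→7]: (160.6+123.8)/2 × 1 = 142.2
  Sum = 1544.3 µg/L·h

AUC = 1544 µg/L·h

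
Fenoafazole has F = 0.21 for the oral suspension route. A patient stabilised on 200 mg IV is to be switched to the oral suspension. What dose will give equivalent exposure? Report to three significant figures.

For equal systemic exposure: F × D_ev = D_iv
D_ev = D_iv / F = 200 / 0.21 = 952.381 mg

D_oral = 952 mg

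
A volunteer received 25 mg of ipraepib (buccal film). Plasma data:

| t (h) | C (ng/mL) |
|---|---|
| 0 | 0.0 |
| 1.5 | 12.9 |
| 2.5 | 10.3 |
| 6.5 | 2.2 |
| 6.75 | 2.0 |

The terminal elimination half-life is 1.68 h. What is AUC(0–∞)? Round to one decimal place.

AUC = 51.6 ng/mL·h

Trapezoidal AUC_0→6.75:
  [0→1.5]: (0.0+12.9)/2 × 1.5 = 9.675
  [1.5→2.5]: (12.9+10.3)/2 × 1 = 11.6
  [2.5→6.5]: (10.3+2.2)/2 × 4 = 25.0
  [6.5→6.75]: (2.2+2.0)/2 × 0.25 = 0.525
  Sum = 46.8 ng/mL·h
k_e = ln2 / t½ = 0.693147 / 1.68 = 0.4126 h^-1
Extrapolated tail: C_last / k_e = 2.0 / 0.4126 = 4.847
AUC_0→∞ = 46.8 + 4.847 = 51.647 ng/mL·h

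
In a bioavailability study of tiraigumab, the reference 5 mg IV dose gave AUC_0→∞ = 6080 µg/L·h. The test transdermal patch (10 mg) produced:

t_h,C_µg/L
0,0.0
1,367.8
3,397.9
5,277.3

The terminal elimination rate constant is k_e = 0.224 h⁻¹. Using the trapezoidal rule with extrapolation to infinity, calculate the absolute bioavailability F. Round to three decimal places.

Trapezoidal AUC_0→5 (transdermal patch):
  [0→1]: (0.0+367.8)/2 × 1 = 183.9
  [1→3]: (367.8+397.9)/2 × 2 = 765.7
  [3→5]: (397.9+277.3)/2 × 2 = 675.2
  Sum = 1624.8 µg/L·h
Tail: C_last/k_e = 277.3/0.224 = 1237.946
AUC_0→∞ (transdermal patch) = 1624.8 + 1237.946 = 2862.746 µg/L·h
F = (AUC_ev/D_ev)/(AUC_iv/D_iv) = (2862.746/10)/(6080/5) = 286.2746/1216 = 0.2354

F = 0.235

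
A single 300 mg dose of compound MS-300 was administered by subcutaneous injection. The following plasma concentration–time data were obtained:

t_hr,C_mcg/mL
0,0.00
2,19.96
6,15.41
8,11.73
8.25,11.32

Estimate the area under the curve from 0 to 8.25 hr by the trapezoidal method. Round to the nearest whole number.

AUC = 121 mcg/mL·hr

Trapezoidal AUC_0→8.25:
  [0→2]: (0.00+19.96)/2 × 2 = 19.96
  [2→6]: (19.96+15.41)/2 × 4 = 70.74
  [6→8]: (15.41+11.73)/2 × 2 = 27.14
  [8→8.25]: (11.73+11.32)/2 × 0.25 = 2.88125
  Sum = 120.72125 mcg/mL·hr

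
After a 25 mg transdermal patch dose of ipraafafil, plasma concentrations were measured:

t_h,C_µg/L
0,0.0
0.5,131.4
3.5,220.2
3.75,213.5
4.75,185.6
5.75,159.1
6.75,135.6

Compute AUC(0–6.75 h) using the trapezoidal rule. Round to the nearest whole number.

Trapezoidal AUC_0→6.75:
  [0→0.5]: (0.0+131.4)/2 × 0.5 = 32.85
  [0.5→3.5]: (131.4+220.2)/2 × 3 = 527.4
  [3.5→3.75]: (220.2+213.5)/2 × 0.25 = 54.2125
  [3.75→4.75]: (213.5+185.6)/2 × 1 = 199.55
  [4.75→5.75]: (185.6+159.1)/2 × 1 = 172.35
  [5.75→6.75]: (159.1+135.6)/2 × 1 = 147.35
  Sum = 1133.7125 µg/L·h

AUC = 1134 µg/L·h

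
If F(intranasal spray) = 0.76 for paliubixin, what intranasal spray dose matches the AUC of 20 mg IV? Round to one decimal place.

For equal systemic exposure: F × D_ev = D_iv
D_ev = D_iv / F = 20 / 0.76 = 26.3158 mg

D_intranasal = 26.3 mg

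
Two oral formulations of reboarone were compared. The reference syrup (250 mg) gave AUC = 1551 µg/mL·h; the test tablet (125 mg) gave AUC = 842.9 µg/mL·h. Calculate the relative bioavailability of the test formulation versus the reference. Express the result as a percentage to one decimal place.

F_rel = 108.7%

F_rel = (AUC_test/D_test) / (AUC_ref/D_ref)
      = (842.9/125) / (1551/250)
      = 6.7432 / 6.204 = 1.0869 = 108.69%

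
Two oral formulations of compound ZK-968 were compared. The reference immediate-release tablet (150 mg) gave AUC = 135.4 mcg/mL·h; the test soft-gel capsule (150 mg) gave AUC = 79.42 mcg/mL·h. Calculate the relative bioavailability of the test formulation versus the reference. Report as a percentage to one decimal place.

F_rel = (AUC_test/D_test) / (AUC_ref/D_ref)
      = (79.42/150) / (135.4/150)
      = 0.529467 / 0.902667 = 0.5866 = 58.66%

F_rel = 58.7%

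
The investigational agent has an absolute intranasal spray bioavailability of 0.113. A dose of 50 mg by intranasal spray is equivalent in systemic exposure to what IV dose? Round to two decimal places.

Systemic exposure from an extravascular dose = F × D_ev, so the equivalent IV dose is F × D_ev.
D_iv = F × D_ev = 0.113 × 50 = 5.65 mg

D_iv = 5.65 mg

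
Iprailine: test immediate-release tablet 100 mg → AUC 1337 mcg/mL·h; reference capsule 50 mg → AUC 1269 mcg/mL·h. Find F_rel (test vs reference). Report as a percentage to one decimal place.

F_rel = 52.7%

F_rel = (AUC_test/D_test) / (AUC_ref/D_ref)
      = (1337/100) / (1269/50)
      = 13.37 / 25.38 = 0.5268 = 52.68%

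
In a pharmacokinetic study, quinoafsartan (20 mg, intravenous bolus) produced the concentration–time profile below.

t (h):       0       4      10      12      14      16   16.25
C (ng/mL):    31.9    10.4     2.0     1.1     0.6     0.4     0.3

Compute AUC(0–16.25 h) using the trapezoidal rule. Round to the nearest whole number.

Trapezoidal AUC_0→16.25:
  [0→4]: (31.9+10.4)/2 × 4 = 84.6
  [4→10]: (10.4+2.0)/2 × 6 = 37.2
  [10→12]: (2.0+1.1)/2 × 2 = 3.1
  [12→14]: (1.1+0.6)/2 × 2 = 1.7
  [14→16]: (0.6+0.4)/2 × 2 = 1.0
  [16→16.25]: (0.4+0.3)/2 × 0.25 = 0.0875
  Sum = 127.6875 ng/mL·h

AUC = 128 ng/mL·h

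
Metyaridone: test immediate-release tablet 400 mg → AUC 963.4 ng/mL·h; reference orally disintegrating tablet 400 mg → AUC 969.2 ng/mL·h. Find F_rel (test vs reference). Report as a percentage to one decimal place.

F_rel = 99.4%

F_rel = (AUC_test/D_test) / (AUC_ref/D_ref)
      = (963.4/400) / (969.2/400)
      = 2.4085 / 2.423 = 0.9940 = 99.40%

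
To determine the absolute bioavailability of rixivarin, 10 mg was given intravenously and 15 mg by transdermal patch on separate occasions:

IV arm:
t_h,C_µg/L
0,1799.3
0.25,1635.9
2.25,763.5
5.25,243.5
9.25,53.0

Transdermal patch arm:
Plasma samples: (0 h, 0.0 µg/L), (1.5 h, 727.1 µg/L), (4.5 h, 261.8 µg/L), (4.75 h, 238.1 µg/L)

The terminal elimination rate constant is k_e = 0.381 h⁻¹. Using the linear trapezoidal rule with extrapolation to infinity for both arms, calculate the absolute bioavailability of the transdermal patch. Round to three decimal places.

Trapezoidal AUC_0→9.25 (IV):
  [0→0.25]: (1799.3+1635.9)/2 × 0.25 = 429.4
  [0.25→2.25]: (1635.9+763.5)/2 × 2 = 2399.4
  [2.25→5.25]: (763.5+243.5)/2 × 3 = 1510.5
  [5.25→9.25]: (243.5+53.0)/2 × 4 = 593.0
  Sum = 4932.3 µg/L·h
IV tail: 53.0/0.381 = 139.108; AUC_iv,0→∞ = 4932.3 + 139.108 = 5071.408 µg/L·h
Trapezoidal AUC_0→4.75 (transdermal patch):
  [0→1.5]: (0.0+727.1)/2 × 1.5 = 545.325
  [1.5→4.5]: (727.1+261.8)/2 × 3 = 1483.35
  [4.5→4.75]: (261.8+238.1)/2 × 0.25 = 62.4875
  Sum = 2091.1625 µg/L·h
transdermal patch tail: 238.1/0.381 = 624.934; AUC_ev,0→∞ = 2091.1625 + 624.934 = 2716.0965 µg/L·h
F = (AUC_ev/D_ev)/(AUC_iv/D_iv) = (2716.0965/15)/(5071.408/10) = 181.0731/507.1408 = 0.3570

F = 0.357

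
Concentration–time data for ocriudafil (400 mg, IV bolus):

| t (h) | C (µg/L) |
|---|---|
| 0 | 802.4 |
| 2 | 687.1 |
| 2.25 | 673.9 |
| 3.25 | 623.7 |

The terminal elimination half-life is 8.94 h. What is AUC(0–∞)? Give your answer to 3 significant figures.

Trapezoidal AUC_0→3.25:
  [0→2]: (802.4+687.1)/2 × 2 = 1489.5
  [2→2.25]: (687.1+673.9)/2 × 0.25 = 170.125
  [2.25→3.25]: (673.9+623.7)/2 × 1 = 648.8
  Sum = 2308.425 µg/L·h
k_e = ln2 / t½ = 0.693147 / 8.94 = 0.0775 h^-1
Extrapolated tail: C_last / k_e = 623.7 / 0.0775 = 8047.742
AUC_0→∞ = 2308.425 + 8047.742 = 10356.167 µg/L·h

AUC = 10400 µg/L·h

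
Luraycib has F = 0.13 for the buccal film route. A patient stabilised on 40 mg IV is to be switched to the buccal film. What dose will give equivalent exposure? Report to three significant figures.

For equal systemic exposure: F × D_ev = D_iv
D_ev = D_iv / F = 40 / 0.13 = 307.692 mg

D_buccal = 308 mg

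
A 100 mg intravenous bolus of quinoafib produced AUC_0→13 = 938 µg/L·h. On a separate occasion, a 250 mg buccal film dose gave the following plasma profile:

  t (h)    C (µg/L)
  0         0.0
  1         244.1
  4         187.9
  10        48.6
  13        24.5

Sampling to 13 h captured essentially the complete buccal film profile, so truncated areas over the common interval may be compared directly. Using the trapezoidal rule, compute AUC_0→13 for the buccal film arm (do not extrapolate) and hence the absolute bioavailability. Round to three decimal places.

F = 0.678

Trapezoidal AUC_0→13 (buccal film):
  [0→1]: (0.0+244.1)/2 × 1 = 122.05
  [1→4]: (244.1+187.9)/2 × 3 = 648.0
  [4→10]: (187.9+48.6)/2 × 6 = 709.5
  [10→13]: (48.6+24.5)/2 × 3 = 109.65
  Sum = 1589.2 µg/L·h
F = (AUC_ev/D_ev)/(AUC_iv/D_iv) = (1589.2/250)/(938/100) = 6.3568/9.38 = 0.6777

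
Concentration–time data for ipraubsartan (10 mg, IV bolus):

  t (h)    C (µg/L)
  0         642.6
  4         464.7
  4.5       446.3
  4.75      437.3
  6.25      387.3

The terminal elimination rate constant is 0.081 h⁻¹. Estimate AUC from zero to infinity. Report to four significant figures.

Trapezoidal AUC_0→6.25:
  [0→4]: (642.6+464.7)/2 × 4 = 2214.6
  [4→4.5]: (464.7+446.3)/2 × 0.5 = 227.75
  [4.5→4.75]: (446.3+437.3)/2 × 0.25 = 110.45
  [4.75→6.25]: (437.3+387.3)/2 × 1.5 = 618.45
  Sum = 3171.25 µg/L·h
Extrapolated tail: C_last / k_e = 387.3 / 0.081 = 4781.481
AUC_0→∞ = 3171.25 + 4781.481 = 7952.731 µg/L·h

AUC = 7953 µg/L·h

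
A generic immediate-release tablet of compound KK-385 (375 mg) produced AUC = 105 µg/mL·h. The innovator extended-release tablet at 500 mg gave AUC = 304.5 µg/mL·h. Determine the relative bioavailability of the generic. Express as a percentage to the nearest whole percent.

F_rel = 46%

F_rel = (AUC_test/D_test) / (AUC_ref/D_ref)
      = (105/375) / (304.5/500)
      = 0.28 / 0.609 = 0.4598 = 45.98%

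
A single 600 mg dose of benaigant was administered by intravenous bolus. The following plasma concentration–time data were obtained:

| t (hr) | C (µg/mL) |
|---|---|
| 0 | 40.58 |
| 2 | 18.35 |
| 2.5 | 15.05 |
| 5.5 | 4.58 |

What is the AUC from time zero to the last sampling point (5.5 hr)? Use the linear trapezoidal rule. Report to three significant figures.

Trapezoidal AUC_0→5.5:
  [0→2]: (40.58+18.35)/2 × 2 = 58.93
  [2→2.5]: (18.35+15.05)/2 × 0.5 = 8.35
  [2.5→5.5]: (15.05+4.58)/2 × 3 = 29.445
  Sum = 96.725 µg/mL·hr

AUC = 96.7 µg/mL·hr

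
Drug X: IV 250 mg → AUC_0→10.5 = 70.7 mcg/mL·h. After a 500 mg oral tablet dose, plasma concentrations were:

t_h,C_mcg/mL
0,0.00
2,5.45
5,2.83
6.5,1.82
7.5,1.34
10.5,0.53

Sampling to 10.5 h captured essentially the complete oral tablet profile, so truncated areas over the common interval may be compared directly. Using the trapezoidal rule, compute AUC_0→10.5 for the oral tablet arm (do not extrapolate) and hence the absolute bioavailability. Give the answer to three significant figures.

Trapezoidal AUC_0→10.5 (oral tablet):
  [0→2]: (0.00+5.45)/2 × 2 = 5.45
  [2→5]: (5.45+2.83)/2 × 3 = 12.42
  [5→6.5]: (2.83+1.82)/2 × 1.5 = 3.4875
  [6.5→7.5]: (1.82+1.34)/2 × 1 = 1.58
  [7.5→10.5]: (1.34+0.53)/2 × 3 = 2.805
  Sum = 25.7425 mcg/mL·h
F = (AUC_ev/D_ev)/(AUC_iv/D_iv) = (25.7425/500)/(70.7/250) = 0.051485/0.2828 = 0.1821

F = 0.182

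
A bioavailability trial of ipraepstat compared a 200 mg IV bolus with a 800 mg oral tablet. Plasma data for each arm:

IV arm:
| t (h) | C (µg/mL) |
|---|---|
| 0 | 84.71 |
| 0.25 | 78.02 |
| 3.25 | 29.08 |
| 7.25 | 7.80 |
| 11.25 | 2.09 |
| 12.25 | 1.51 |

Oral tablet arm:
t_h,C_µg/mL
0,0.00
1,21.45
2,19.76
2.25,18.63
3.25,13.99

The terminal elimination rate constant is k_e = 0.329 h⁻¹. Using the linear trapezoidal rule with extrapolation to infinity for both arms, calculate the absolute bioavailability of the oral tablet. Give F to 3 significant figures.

F = 0.0845

Trapezoidal AUC_0→12.25 (IV):
  [0→0.25]: (84.71+78.02)/2 × 0.25 = 20.34125
  [0.25→3.25]: (78.02+29.08)/2 × 3 = 160.65
  [3.25→7.25]: (29.08+7.80)/2 × 4 = 73.76
  [7.25→11.25]: (7.80+2.09)/2 × 4 = 19.78
  [11.25→12.25]: (2.09+1.51)/2 × 1 = 1.8
  Sum = 276.33125 µg/mL·h
IV tail: 1.51/0.329 = 4.590; AUC_iv,0→∞ = 276.33125 + 4.590 = 280.92125 µg/mL·h
Trapezoidal AUC_0→3.25 (oral tablet):
  [0→1]: (0.00+21.45)/2 × 1 = 10.725
  [1→2]: (21.45+19.76)/2 × 1 = 20.605
  [2→2.25]: (19.76+18.63)/2 × 0.25 = 4.79875
  [2.25→3.25]: (18.63+13.99)/2 × 1 = 16.31
  Sum = 52.43875 µg/mL·h
oral tablet tail: 13.99/0.329 = 42.523; AUC_ev,0→∞ = 52.43875 + 42.523 = 94.96175 µg/mL·h
F = (AUC_ev/D_ev)/(AUC_iv/D_iv) = (94.96175/800)/(280.92125/200) = 0.118702/1.40461 = 0.0845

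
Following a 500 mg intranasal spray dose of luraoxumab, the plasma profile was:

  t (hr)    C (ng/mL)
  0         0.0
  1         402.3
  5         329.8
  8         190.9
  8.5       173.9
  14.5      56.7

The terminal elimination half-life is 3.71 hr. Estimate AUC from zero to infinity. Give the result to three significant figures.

Trapezoidal AUC_0→14.5:
  [0→1]: (0.0+402.3)/2 × 1 = 201.15
  [1→5]: (402.3+329.8)/2 × 4 = 1464.2
  [5→8]: (329.8+190.9)/2 × 3 = 781.05
  [8→8.5]: (190.9+173.9)/2 × 0.5 = 91.2
  [8.5→14.5]: (173.9+56.7)/2 × 6 = 691.8
  Sum = 3229.4 ng/mL·hr
k_e = ln2 / t½ = 0.693147 / 3.71 = 0.1868 hr^-1
Extrapolated tail: C_last / k_e = 56.7 / 0.1868 = 303.533
AUC_0→∞ = 3229.4 + 303.533 = 3532.933 ng/mL·hr

AUC = 3530 ng/mL·hr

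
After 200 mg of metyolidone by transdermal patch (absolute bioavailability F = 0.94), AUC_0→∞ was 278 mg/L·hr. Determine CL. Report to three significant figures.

CL = 0.676 L/hr

CL = F × Dose / AUC_0→∞
   = 0.94 × 200 / 278 = 0.676259 L/hr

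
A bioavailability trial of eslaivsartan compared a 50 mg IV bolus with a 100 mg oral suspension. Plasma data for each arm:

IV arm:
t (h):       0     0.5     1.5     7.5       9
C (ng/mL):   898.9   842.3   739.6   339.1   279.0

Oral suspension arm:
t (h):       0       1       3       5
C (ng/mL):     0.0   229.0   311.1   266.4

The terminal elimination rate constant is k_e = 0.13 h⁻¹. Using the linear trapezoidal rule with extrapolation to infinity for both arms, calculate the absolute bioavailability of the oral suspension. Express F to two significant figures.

F = 0.23

Trapezoidal AUC_0→9 (IV):
  [0→0.5]: (898.9+842.3)/2 × 0.5 = 435.3
  [0.5→1.5]: (842.3+739.6)/2 × 1 = 790.95
  [1.5→7.5]: (739.6+339.1)/2 × 6 = 3236.1
  [7.5→9]: (339.1+279.0)/2 × 1.5 = 463.575
  Sum = 4925.925 ng/mL·h
IV tail: 279.0/0.13 = 2146.154; AUC_iv,0→∞ = 4925.925 + 2146.154 = 7072.079 ng/mL·h
Trapezoidal AUC_0→5 (oral suspension):
  [0→1]: (0.0+229.0)/2 × 1 = 114.5
  [1→3]: (229.0+311.1)/2 × 2 = 540.1
  [3→5]: (311.1+266.4)/2 × 2 = 577.5
  Sum = 1232.1 ng/mL·h
oral suspension tail: 266.4/0.13 = 2049.231; AUC_ev,0→∞ = 1232.1 + 2049.231 = 3281.331 ng/mL·h
F = (AUC_ev/D_ev)/(AUC_iv/D_iv) = (3281.331/100)/(7072.079/50) = 32.81331/141.44158 = 0.2320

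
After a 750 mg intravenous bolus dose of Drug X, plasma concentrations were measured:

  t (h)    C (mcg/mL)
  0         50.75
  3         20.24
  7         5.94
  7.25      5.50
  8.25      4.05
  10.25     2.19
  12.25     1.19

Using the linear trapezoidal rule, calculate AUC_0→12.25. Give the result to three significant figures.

AUC = 175 mcg/mL·h

Trapezoidal AUC_0→12.25:
  [0→3]: (50.75+20.24)/2 × 3 = 106.485
  [3→7]: (20.24+5.94)/2 × 4 = 52.36
  [7→7.25]: (5.94+5.50)/2 × 0.25 = 1.43
  [7.25→8.25]: (5.50+4.05)/2 × 1 = 4.775
  [8.25→10.25]: (4.05+2.19)/2 × 2 = 6.24
  [10.25→12.25]: (2.19+1.19)/2 × 2 = 3.38
  Sum = 174.67 mcg/mL·h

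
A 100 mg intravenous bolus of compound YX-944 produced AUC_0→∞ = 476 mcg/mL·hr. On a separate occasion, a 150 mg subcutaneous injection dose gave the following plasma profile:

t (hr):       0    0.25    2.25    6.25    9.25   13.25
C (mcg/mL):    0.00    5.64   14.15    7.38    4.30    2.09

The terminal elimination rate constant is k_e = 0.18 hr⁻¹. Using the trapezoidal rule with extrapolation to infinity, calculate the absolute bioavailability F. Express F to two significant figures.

F = 0.15

Trapezoidal AUC_0→13.25 (subcutaneous injection):
  [0→0.25]: (0.00+5.64)/2 × 0.25 = 0.705
  [0.25→2.25]: (5.64+14.15)/2 × 2 = 19.79
  [2.25→6.25]: (14.15+7.38)/2 × 4 = 43.06
  [6.25→9.25]: (7.38+4.30)/2 × 3 = 17.52
  [9.25→13.25]: (4.30+2.09)/2 × 4 = 12.78
  Sum = 93.855 mcg/mL·hr
Tail: C_last/k_e = 2.09/0.18 = 11.611
AUC_0→∞ (subcutaneous injection) = 93.855 + 11.611 = 105.466 mcg/mL·hr
F = (AUC_ev/D_ev)/(AUC_iv/D_iv) = (105.466/150)/(476/100) = 0.703107/4.76 = 0.1477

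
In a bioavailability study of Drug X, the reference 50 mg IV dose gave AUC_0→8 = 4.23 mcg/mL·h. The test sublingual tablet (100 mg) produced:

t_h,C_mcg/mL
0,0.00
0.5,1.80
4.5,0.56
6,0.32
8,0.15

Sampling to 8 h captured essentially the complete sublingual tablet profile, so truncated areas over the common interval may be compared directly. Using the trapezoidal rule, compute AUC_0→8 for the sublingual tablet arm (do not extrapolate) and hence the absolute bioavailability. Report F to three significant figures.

F = 0.745

Trapezoidal AUC_0→8 (sublingual tablet):
  [0→0.5]: (0.00+1.80)/2 × 0.5 = 0.45
  [0.5→4.5]: (1.80+0.56)/2 × 4 = 4.72
  [4.5→6]: (0.56+0.32)/2 × 1.5 = 0.66
  [6→8]: (0.32+0.15)/2 × 2 = 0.47
  Sum = 6.3 mcg/mL·h
F = (AUC_ev/D_ev)/(AUC_iv/D_iv) = (6.3/100)/(4.23/50) = 0.063/0.0846 = 0.7447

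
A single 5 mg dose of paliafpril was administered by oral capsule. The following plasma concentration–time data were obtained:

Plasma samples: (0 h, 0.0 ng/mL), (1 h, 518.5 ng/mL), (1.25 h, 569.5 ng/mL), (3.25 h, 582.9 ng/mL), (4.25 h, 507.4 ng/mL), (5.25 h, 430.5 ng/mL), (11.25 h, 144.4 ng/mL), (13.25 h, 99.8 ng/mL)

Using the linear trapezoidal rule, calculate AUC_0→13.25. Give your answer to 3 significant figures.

Trapezoidal AUC_0→13.25:
  [0→1]: (0.0+518.5)/2 × 1 = 259.25
  [1→1.25]: (518.5+569.5)/2 × 0.25 = 136.0
  [1.25→3.25]: (569.5+582.9)/2 × 2 = 1152.4
  [3.25→4.25]: (582.9+507.4)/2 × 1 = 545.15
  [4.25→5.25]: (507.4+430.5)/2 × 1 = 468.95
  [5.25→11.25]: (430.5+144.4)/2 × 6 = 1724.7
  [11.25→13.25]: (144.4+99.8)/2 × 2 = 244.2
  Sum = 4530.65 ng/mL·h

AUC = 4530 ng/mL·h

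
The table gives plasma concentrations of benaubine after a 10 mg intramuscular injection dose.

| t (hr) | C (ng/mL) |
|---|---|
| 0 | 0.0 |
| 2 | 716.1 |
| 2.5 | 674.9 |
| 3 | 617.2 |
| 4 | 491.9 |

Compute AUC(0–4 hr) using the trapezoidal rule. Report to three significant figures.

AUC = 1940 ng/mL·hr

Trapezoidal AUC_0→4:
  [0→2]: (0.0+716.1)/2 × 2 = 716.1
  [2→2.5]: (716.1+674.9)/2 × 0.5 = 347.75
  [2.5→3]: (674.9+617.2)/2 × 0.5 = 323.025
  [3→4]: (617.2+491.9)/2 × 1 = 554.55
  Sum = 1941.425 ng/mL·hr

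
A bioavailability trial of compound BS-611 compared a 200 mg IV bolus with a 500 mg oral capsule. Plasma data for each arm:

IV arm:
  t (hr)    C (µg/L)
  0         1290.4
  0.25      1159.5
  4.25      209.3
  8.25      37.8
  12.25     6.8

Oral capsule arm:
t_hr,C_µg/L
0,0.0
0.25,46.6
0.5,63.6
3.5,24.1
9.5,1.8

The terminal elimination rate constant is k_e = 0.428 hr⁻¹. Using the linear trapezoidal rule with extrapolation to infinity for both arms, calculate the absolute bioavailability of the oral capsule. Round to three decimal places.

Trapezoidal AUC_0→12.25 (IV):
  [0→0.25]: (1290.4+1159.5)/2 × 0.25 = 306.2375
  [0.25→4.25]: (1159.5+209.3)/2 × 4 = 2737.6
  [4.25→8.25]: (209.3+37.8)/2 × 4 = 494.2
  [8.25→12.25]: (37.8+6.8)/2 × 4 = 89.2
  Sum = 3627.2375 µg/L·hr
IV tail: 6.8/0.428 = 15.888; AUC_iv,0→∞ = 3627.2375 + 15.888 = 3643.1255 µg/L·hr
Trapezoidal AUC_0→9.5 (oral capsule):
  [0→0.25]: (0.0+46.6)/2 × 0.25 = 5.825
  [0.25→0.5]: (46.6+63.6)/2 × 0.25 = 13.775
  [0.5→3.5]: (63.6+24.1)/2 × 3 = 131.55
  [3.5→9.5]: (24.1+1.8)/2 × 6 = 77.7
  Sum = 228.85 µg/L·hr
oral capsule tail: 1.8/0.428 = 4.206; AUC_ev,0→∞ = 228.85 + 4.206 = 233.056 µg/L·hr
F = (AUC_ev/D_ev)/(AUC_iv/D_iv) = (233.056/500)/(3643.1255/200) = 0.466112/18.2156 = 0.0256

F = 0.026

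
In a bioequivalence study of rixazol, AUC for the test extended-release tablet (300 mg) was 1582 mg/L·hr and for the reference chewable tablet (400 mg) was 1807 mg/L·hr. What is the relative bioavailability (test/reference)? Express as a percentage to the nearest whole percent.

F_rel = (AUC_test/D_test) / (AUC_ref/D_ref)
      = (1582/300) / (1807/400)
      = 5.27333 / 4.5175 = 1.1673 = 116.73%

F_rel = 117%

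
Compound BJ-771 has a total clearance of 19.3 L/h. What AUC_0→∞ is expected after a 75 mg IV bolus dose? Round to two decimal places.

AUC = 3.89 mg/L·h

AUC_0→∞ = Dose_iv / CL
        = 75 / 19.3 = 3.88601 mg/L·h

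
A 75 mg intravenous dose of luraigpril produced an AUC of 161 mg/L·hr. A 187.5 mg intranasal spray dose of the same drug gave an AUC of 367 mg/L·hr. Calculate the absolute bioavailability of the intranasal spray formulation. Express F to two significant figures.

F = 0.91

F = (AUC_ev / D_ev) / (AUC_iv / D_iv)
  = (367/187.5) / (161/75)
  = 1.95733 / 2.14667 = 0.9118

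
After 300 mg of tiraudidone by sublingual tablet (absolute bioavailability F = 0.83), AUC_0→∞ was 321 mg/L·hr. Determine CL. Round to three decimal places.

CL = 0.776 L/hr

CL = F × Dose / AUC_0→∞
   = 0.83 × 300 / 321 = 0.775701 L/hr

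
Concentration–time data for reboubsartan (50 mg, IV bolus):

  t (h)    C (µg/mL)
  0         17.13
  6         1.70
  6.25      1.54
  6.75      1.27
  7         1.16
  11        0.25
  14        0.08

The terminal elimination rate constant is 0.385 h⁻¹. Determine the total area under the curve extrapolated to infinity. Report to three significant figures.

Trapezoidal AUC_0→14:
  [0→6]: (17.13+1.70)/2 × 6 = 56.49
  [6→6.25]: (1.70+1.54)/2 × 0.25 = 0.405
  [6.25→6.75]: (1.54+1.27)/2 × 0.5 = 0.7025
  [6.75→7]: (1.27+1.16)/2 × 0.25 = 0.30375
  [7→11]: (1.16+0.25)/2 × 4 = 2.82
  [11→14]: (0.25+0.08)/2 × 3 = 0.495
  Sum = 61.21625 µg/mL·h
Extrapolated tail: C_last / k_e = 0.08 / 0.385 = 0.208
AUC_0→∞ = 61.21625 + 0.208 = 61.42425 µg/mL·h

AUC = 61.4 µg/mL·h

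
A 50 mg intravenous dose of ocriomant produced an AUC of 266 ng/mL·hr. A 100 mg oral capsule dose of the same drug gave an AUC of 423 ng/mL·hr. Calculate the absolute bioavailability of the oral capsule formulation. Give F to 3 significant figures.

F = 0.795

F = (AUC_ev / D_ev) / (AUC_iv / D_iv)
  = (423/100) / (266/50)
  = 4.23 / 5.32 = 0.7951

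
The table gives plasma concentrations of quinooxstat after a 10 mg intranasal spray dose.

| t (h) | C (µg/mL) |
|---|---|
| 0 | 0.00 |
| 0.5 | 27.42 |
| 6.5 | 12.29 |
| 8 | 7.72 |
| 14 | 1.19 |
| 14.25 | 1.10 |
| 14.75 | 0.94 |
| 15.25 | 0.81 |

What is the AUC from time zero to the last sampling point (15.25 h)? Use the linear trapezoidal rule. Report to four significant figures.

AUC = 169.0 µg/mL·h

Trapezoidal AUC_0→15.25:
  [0→0.5]: (0.00+27.42)/2 × 0.5 = 6.855
  [0.5→6.5]: (27.42+12.29)/2 × 6 = 119.13
  [6.5→8]: (12.29+7.72)/2 × 1.5 = 15.0075
  [8→14]: (7.72+1.19)/2 × 6 = 26.73
  [14→14.25]: (1.19+1.10)/2 × 0.25 = 0.28625
  [14.25→14.75]: (1.10+0.94)/2 × 0.5 = 0.51
  [14.75→15.25]: (0.94+0.81)/2 × 0.5 = 0.4375
  Sum = 168.95625 µg/mL·h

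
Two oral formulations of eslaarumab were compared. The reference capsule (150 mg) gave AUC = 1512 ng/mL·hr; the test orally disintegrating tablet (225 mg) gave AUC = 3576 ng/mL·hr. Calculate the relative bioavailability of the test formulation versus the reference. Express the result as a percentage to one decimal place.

F_rel = (AUC_test/D_test) / (AUC_ref/D_ref)
      = (3576/225) / (1512/150)
      = 15.8933 / 10.08 = 1.5767 = 157.67%

F_rel = 157.7%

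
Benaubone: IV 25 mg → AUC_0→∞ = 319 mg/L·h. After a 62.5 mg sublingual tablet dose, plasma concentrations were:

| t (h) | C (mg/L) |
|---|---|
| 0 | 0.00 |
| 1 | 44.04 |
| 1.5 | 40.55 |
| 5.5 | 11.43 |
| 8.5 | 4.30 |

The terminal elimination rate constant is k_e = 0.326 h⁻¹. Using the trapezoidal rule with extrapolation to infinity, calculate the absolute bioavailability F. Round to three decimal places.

F = 0.231

Trapezoidal AUC_0→8.5 (sublingual tablet):
  [0→1]: (0.00+44.04)/2 × 1 = 22.02
  [1→1.5]: (44.04+40.55)/2 × 0.5 = 21.1475
  [1.5→5.5]: (40.55+11.43)/2 × 4 = 103.96
  [5.5→8.5]: (11.43+4.30)/2 × 3 = 23.595
  Sum = 170.7225 mg/L·h
Tail: C_last/k_e = 4.30/0.326 = 13.190
AUC_0→∞ (sublingual tablet) = 170.7225 + 13.190 = 183.9125 mg/L·h
F = (AUC_ev/D_ev)/(AUC_iv/D_iv) = (183.9125/62.5)/(319/25) = 2.9426/12.76 = 0.2306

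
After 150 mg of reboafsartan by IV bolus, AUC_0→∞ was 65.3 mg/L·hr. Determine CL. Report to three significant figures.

CL = Dose_iv / AUC_0→∞
   = 150 / 65.3 = 2.29709 L/hr

CL = 2.30 L/hr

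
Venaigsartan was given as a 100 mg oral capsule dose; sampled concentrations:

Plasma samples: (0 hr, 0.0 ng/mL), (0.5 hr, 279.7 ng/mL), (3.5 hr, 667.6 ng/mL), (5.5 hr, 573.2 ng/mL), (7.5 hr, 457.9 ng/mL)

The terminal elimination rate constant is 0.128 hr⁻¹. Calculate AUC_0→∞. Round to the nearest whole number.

AUC = 7340 ng/mL·hr

Trapezoidal AUC_0→7.5:
  [0→0.5]: (0.0+279.7)/2 × 0.5 = 69.925
  [0.5→3.5]: (279.7+667.6)/2 × 3 = 1420.95
  [3.5→5.5]: (667.6+573.2)/2 × 2 = 1240.8
  [5.5→7.5]: (573.2+457.9)/2 × 2 = 1031.1
  Sum = 3762.775 ng/mL·hr
Extrapolated tail: C_last / k_e = 457.9 / 0.128 = 3577.344
AUC_0→∞ = 3762.775 + 3577.344 = 7340.119 ng/mL·hr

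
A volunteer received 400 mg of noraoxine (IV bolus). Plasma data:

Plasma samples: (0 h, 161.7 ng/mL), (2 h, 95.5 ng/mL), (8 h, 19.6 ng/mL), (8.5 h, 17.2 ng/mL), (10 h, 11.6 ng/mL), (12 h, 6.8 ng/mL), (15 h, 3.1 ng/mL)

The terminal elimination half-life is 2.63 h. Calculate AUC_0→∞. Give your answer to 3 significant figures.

Trapezoidal AUC_0→15:
  [0→2]: (161.7+95.5)/2 × 2 = 257.2
  [2→8]: (95.5+19.6)/2 × 6 = 345.3
  [8→8.5]: (19.6+17.2)/2 × 0.5 = 9.2
  [8.5→10]: (17.2+11.6)/2 × 1.5 = 21.6
  [10→12]: (11.6+6.8)/2 × 2 = 18.4
  [12→15]: (6.8+3.1)/2 × 3 = 14.85
  Sum = 666.55 ng/mL·h
k_e = ln2 / t½ = 0.693147 / 2.63 = 0.2636 h^-1
Extrapolated tail: C_last / k_e = 3.1 / 0.2636 = 11.760
AUC_0→∞ = 666.55 + 11.760 = 678.31 ng/mL·h

AUC = 678 ng/mL·h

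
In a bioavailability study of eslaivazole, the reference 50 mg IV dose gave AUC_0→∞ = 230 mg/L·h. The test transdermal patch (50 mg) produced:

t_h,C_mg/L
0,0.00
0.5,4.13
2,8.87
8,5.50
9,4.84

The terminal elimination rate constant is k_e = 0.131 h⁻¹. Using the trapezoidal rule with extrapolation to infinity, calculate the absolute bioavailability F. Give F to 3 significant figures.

Trapezoidal AUC_0→9 (transdermal patch):
  [0→0.5]: (0.00+4.13)/2 × 0.5 = 1.0325
  [0.5→2]: (4.13+8.87)/2 × 1.5 = 9.75
  [2→8]: (8.87+5.50)/2 × 6 = 43.11
  [8→9]: (5.50+4.84)/2 × 1 = 5.17
  Sum = 59.0625 mg/L·h
Tail: C_last/k_e = 4.84/0.131 = 36.947
AUC_0→∞ (transdermal patch) = 59.0625 + 36.947 = 96.0095 mg/L·h
F = (AUC_ev/D_ev)/(AUC_iv/D_iv) = (96.0095/50)/(230/50) = 1.92019/4.6 = 0.4174

F = 0.417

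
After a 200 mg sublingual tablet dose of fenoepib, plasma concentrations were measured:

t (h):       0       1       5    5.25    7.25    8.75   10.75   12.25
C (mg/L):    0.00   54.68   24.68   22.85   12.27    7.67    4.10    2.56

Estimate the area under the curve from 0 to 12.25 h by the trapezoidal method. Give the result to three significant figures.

AUC = 259 mg/L·h

Trapezoidal AUC_0→12.25:
  [0→1]: (0.00+54.68)/2 × 1 = 27.34
  [1→5]: (54.68+24.68)/2 × 4 = 158.72
  [5→5.25]: (24.68+22.85)/2 × 0.25 = 5.94125
  [5.25→7.25]: (22.85+12.27)/2 × 2 = 35.12
  [7.25→8.75]: (12.27+7.67)/2 × 1.5 = 14.955
  [8.75→10.75]: (7.67+4.10)/2 × 2 = 11.77
  [10.75→12.25]: (4.10+2.56)/2 × 1.5 = 4.995
  Sum = 258.84125 mg/L·h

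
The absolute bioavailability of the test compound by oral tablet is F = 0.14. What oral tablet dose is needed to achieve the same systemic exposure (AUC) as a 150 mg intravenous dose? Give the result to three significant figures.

For equal systemic exposure: F × D_ev = D_iv
D_ev = D_iv / F = 150 / 0.14 = 1071.43 mg

D_oral = 1070 mg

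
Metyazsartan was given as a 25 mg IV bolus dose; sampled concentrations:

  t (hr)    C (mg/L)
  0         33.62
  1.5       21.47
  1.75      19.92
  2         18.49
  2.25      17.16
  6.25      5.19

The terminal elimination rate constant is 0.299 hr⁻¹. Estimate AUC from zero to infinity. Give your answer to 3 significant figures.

Trapezoidal AUC_0→6.25:
  [0→1.5]: (33.62+21.47)/2 × 1.5 = 41.3175
  [1.5→1.75]: (21.47+19.92)/2 × 0.25 = 5.17375
  [1.75→2]: (19.92+18.49)/2 × 0.25 = 4.80125
  [2→2.25]: (18.49+17.16)/2 × 0.25 = 4.45625
  [2.25→6.25]: (17.16+5.19)/2 × 4 = 44.7
  Sum = 100.44875 mg/L·hr
Extrapolated tail: C_last / k_e = 5.19 / 0.299 = 17.358
AUC_0→∞ = 100.44875 + 17.358 = 117.80675 mg/L·hr

AUC = 118 mg/L·hr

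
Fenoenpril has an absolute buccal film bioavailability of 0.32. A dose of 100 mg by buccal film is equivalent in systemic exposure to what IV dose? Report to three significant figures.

D_iv = 32.0 mg

Systemic exposure from an extravascular dose = F × D_ev, so the equivalent IV dose is F × D_ev.
D_iv = F × D_ev = 0.32 × 100 = 32 mg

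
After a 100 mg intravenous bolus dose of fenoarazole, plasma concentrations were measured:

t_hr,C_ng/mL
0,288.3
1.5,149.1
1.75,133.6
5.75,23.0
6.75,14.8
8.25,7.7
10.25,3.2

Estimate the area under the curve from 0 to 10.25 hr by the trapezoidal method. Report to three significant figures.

AUC = 723 ng/mL·hr

Trapezoidal AUC_0→10.25:
  [0→1.5]: (288.3+149.1)/2 × 1.5 = 328.05
  [1.5→1.75]: (149.1+133.6)/2 × 0.25 = 35.3375
  [1.75→5.75]: (133.6+23.0)/2 × 4 = 313.2
  [5.75→6.75]: (23.0+14.8)/2 × 1 = 18.9
  [6.75→8.25]: (14.8+7.7)/2 × 1.5 = 16.875
  [8.25→10.25]: (7.7+3.2)/2 × 2 = 10.9
  Sum = 723.2625 ng/mL·hr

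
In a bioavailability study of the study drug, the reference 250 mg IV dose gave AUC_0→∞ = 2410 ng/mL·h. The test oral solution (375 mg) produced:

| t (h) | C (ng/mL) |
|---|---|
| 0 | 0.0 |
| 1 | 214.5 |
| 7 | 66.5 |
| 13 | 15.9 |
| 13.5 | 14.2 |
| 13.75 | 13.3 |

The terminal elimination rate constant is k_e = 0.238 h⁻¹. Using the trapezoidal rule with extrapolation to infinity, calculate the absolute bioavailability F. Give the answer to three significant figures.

Trapezoidal AUC_0→13.75 (oral solution):
  [0→1]: (0.0+214.5)/2 × 1 = 107.25
  [1→7]: (214.5+66.5)/2 × 6 = 843.0
  [7→13]: (66.5+15.9)/2 × 6 = 247.2
  [13→13.5]: (15.9+14.2)/2 × 0.5 = 7.525
  [13.5→13.75]: (14.2+13.3)/2 × 0.25 = 3.4375
  Sum = 1208.4125 ng/mL·h
Tail: C_last/k_e = 13.3/0.238 = 55.882
AUC_0→∞ (oral solution) = 1208.4125 + 55.882 = 1264.2945 ng/mL·h
F = (AUC_ev/D_ev)/(AUC_iv/D_iv) = (1264.2945/375)/(2410/250) = 3.371452/9.64 = 0.3497

F = 0.350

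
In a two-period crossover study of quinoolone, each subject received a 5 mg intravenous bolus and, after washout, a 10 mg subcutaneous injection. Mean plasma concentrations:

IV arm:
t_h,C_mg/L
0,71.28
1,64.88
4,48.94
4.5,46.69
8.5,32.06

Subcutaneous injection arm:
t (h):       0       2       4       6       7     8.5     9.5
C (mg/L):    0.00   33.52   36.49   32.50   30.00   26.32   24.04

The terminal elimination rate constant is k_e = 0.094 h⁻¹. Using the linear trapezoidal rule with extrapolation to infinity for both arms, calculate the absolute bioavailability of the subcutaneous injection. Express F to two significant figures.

F = 0.35

Trapezoidal AUC_0→8.5 (IV):
  [0→1]: (71.28+64.88)/2 × 1 = 68.08
  [1→4]: (64.88+48.94)/2 × 3 = 170.73
  [4→4.5]: (48.94+46.69)/2 × 0.5 = 23.9075
  [4.5→8.5]: (46.69+32.06)/2 × 4 = 157.5
  Sum = 420.2175 mg/L·h
IV tail: 32.06/0.094 = 341.064; AUC_iv,0→∞ = 420.2175 + 341.064 = 761.2815 mg/L·h
Trapezoidal AUC_0→9.5 (subcutaneous injection):
  [0→2]: (0.00+33.52)/2 × 2 = 33.52
  [2→4]: (33.52+36.49)/2 × 2 = 70.01
  [4→6]: (36.49+32.50)/2 × 2 = 68.99
  [6→7]: (32.50+30.00)/2 × 1 = 31.25
  [7→8.5]: (30.00+26.32)/2 × 1.5 = 42.24
  [8.5→9.5]: (26.32+24.04)/2 × 1 = 25.18
  Sum = 271.19 mg/L·h
subcutaneous injection tail: 24.04/0.094 = 255.745; AUC_ev,0→∞ = 271.19 + 255.745 = 526.935 mg/L·h
F = (AUC_ev/D_ev)/(AUC_iv/D_iv) = (526.935/10)/(761.2815/5) = 52.6935/152.2563 = 0.3461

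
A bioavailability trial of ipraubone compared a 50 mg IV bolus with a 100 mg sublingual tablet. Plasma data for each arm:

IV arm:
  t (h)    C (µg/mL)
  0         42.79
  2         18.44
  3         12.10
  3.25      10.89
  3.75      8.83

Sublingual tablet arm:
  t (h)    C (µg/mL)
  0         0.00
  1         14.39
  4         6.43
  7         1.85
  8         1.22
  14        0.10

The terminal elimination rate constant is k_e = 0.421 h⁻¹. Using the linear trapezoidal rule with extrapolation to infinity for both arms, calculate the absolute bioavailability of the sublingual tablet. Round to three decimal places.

F = 0.269

Trapezoidal AUC_0→3.75 (IV):
  [0→2]: (42.79+18.44)/2 × 2 = 61.23
  [2→3]: (18.44+12.10)/2 × 1 = 15.27
  [3→3.25]: (12.10+10.89)/2 × 0.25 = 2.87375
  [3.25→3.75]: (10.89+8.83)/2 × 0.5 = 4.93
  Sum = 84.30375 µg/mL·h
IV tail: 8.83/0.421 = 20.974; AUC_iv,0→∞ = 84.30375 + 20.974 = 105.27775 µg/mL·h
Trapezoidal AUC_0→14 (sublingual tablet):
  [0→1]: (0.00+14.39)/2 × 1 = 7.195
  [1→4]: (14.39+6.43)/2 × 3 = 31.23
  [4→7]: (6.43+1.85)/2 × 3 = 12.42
  [7→8]: (1.85+1.22)/2 × 1 = 1.535
  [8→14]: (1.22+0.10)/2 × 6 = 3.96
  Sum = 56.34 µg/mL·h
sublingual tablet tail: 0.10/0.421 = 0.238; AUC_ev,0→∞ = 56.34 + 0.238 = 56.578 µg/mL·h
F = (AUC_ev/D_ev)/(AUC_iv/D_iv) = (56.578/100)/(105.27775/50) = 0.56578/2.105555 = 0.2687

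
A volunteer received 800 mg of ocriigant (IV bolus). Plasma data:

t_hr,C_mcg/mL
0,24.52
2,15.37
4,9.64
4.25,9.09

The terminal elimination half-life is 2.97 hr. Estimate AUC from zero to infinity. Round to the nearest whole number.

AUC = 106 mcg/mL·hr

Trapezoidal AUC_0→4.25:
  [0→2]: (24.52+15.37)/2 × 2 = 39.89
  [2→4]: (15.37+9.64)/2 × 2 = 25.01
  [4→4.25]: (9.64+9.09)/2 × 0.25 = 2.34125
  Sum = 67.24125 mcg/mL·hr
k_e = ln2 / t½ = 0.693147 / 2.97 = 0.2334 hr^-1
Extrapolated tail: C_last / k_e = 9.09 / 0.2334 = 38.946
AUC_0→∞ = 67.24125 + 38.946 = 106.18725 mcg/mL·hr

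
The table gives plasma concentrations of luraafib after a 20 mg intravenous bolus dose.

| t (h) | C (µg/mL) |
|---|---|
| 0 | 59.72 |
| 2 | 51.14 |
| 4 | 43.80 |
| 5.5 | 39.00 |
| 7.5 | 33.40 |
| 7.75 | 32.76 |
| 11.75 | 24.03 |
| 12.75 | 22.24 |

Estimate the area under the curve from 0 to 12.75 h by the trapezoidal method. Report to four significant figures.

Trapezoidal AUC_0→12.75:
  [0→2]: (59.72+51.14)/2 × 2 = 110.86
  [2→4]: (51.14+43.80)/2 × 2 = 94.94
  [4→5.5]: (43.80+39.00)/2 × 1.5 = 62.1
  [5.5→7.5]: (39.00+33.40)/2 × 2 = 72.4
  [7.5→7.75]: (33.40+32.76)/2 × 0.25 = 8.27
  [7.75→11.75]: (32.76+24.03)/2 × 4 = 113.58
  [11.75→12.75]: (24.03+22.24)/2 × 1 = 23.135
  Sum = 485.285 µg/mL·h

AUC = 485.3 µg/mL·h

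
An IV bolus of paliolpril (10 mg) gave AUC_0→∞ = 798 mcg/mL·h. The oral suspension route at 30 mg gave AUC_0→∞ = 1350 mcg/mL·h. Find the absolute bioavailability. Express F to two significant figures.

F = (AUC_ev / D_ev) / (AUC_iv / D_iv)
  = (1350/30) / (798/10)
  = 45 / 79.8 = 0.5639

F = 0.56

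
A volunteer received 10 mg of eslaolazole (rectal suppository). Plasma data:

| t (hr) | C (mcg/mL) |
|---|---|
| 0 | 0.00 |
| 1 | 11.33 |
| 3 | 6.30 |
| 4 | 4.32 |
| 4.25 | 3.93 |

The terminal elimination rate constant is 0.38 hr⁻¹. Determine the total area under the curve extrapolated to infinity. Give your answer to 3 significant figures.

AUC = 40.0 mcg/mL·hr

Trapezoidal AUC_0→4.25:
  [0→1]: (0.00+11.33)/2 × 1 = 5.665
  [1→3]: (11.33+6.30)/2 × 2 = 17.63
  [3→4]: (6.30+4.32)/2 × 1 = 5.31
  [4→4.25]: (4.32+3.93)/2 × 0.25 = 1.03125
  Sum = 29.63625 mcg/mL·hr
Extrapolated tail: C_last / k_e = 3.93 / 0.38 = 10.342
AUC_0→∞ = 29.63625 + 10.342 = 39.97825 mcg/mL·hr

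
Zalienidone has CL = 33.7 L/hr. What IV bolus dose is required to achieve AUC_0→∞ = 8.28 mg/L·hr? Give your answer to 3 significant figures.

Dose_iv = CL × AUC_0→∞
     = 33.7 × 8.28 = 279.036 mg

Dose = 279 mg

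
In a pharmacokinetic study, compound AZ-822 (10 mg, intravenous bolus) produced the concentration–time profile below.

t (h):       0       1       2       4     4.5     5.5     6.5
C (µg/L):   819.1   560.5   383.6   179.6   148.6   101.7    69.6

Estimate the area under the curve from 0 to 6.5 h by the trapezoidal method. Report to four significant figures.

Trapezoidal AUC_0→6.5:
  [0→1]: (819.1+560.5)/2 × 1 = 689.8
  [1→2]: (560.5+383.6)/2 × 1 = 472.05
  [2→4]: (383.6+179.6)/2 × 2 = 563.2
  [4→4.5]: (179.6+148.6)/2 × 0.5 = 82.05
  [4.5→5.5]: (148.6+101.7)/2 × 1 = 125.15
  [5.5→6.5]: (101.7+69.6)/2 × 1 = 85.65
  Sum = 2017.9 µg/L·h

AUC = 2018 µg/L·h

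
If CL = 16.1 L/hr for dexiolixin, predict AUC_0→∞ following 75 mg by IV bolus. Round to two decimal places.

AUC_0→∞ = Dose_iv / CL
        = 75 / 16.1 = 4.65839 mg/L·hr

AUC = 4.66 mg/L·hr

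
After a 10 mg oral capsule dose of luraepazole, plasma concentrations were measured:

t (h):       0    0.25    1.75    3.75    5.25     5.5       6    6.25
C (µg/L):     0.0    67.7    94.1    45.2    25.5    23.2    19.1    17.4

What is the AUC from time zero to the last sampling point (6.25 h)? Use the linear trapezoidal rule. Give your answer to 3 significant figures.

AUC = 343 µg/L·h

Trapezoidal AUC_0→6.25:
  [0→0.25]: (0.0+67.7)/2 × 0.25 = 8.4625
  [0.25→1.75]: (67.7+94.1)/2 × 1.5 = 121.35
  [1.75→3.75]: (94.1+45.2)/2 × 2 = 139.3
  [3.75→5.25]: (45.2+25.5)/2 × 1.5 = 53.025
  [5.25→5.5]: (25.5+23.2)/2 × 0.25 = 6.0875
  [5.5→6]: (23.2+19.1)/2 × 0.5 = 10.575
  [6→6.25]: (19.1+17.4)/2 × 0.25 = 4.5625
  Sum = 343.3625 µg/L·h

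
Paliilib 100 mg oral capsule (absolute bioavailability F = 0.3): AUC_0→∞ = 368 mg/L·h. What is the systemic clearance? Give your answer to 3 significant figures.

CL = F × Dose / AUC_0→∞
   = 0.3 × 100 / 368 = 0.0815217 L/h

CL = 0.0815 L/h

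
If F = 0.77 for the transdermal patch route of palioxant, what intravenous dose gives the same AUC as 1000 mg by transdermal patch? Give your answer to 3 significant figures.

Systemic exposure from an extravascular dose = F × D_ev, so the equivalent IV dose is F × D_ev.
D_iv = F × D_ev = 0.77 × 1000 = 770 mg

D_iv = 770 mg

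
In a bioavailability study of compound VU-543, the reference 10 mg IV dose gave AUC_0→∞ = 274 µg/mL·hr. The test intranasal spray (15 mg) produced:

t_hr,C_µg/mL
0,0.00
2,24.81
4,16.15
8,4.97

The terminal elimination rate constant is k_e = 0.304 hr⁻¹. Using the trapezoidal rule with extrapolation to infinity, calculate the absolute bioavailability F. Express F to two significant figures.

F = 0.30

Trapezoidal AUC_0→8 (intranasal spray):
  [0→2]: (0.00+24.81)/2 × 2 = 24.81
  [2→4]: (24.81+16.15)/2 × 2 = 40.96
  [4→8]: (16.15+4.97)/2 × 4 = 42.24
  Sum = 108.01 µg/mL·hr
Tail: C_last/k_e = 4.97/0.304 = 16.349
AUC_0→∞ (intranasal spray) = 108.01 + 16.349 = 124.359 µg/mL·hr
F = (AUC_ev/D_ev)/(AUC_iv/D_iv) = (124.359/15)/(274/10) = 8.2906/27.4 = 0.3026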